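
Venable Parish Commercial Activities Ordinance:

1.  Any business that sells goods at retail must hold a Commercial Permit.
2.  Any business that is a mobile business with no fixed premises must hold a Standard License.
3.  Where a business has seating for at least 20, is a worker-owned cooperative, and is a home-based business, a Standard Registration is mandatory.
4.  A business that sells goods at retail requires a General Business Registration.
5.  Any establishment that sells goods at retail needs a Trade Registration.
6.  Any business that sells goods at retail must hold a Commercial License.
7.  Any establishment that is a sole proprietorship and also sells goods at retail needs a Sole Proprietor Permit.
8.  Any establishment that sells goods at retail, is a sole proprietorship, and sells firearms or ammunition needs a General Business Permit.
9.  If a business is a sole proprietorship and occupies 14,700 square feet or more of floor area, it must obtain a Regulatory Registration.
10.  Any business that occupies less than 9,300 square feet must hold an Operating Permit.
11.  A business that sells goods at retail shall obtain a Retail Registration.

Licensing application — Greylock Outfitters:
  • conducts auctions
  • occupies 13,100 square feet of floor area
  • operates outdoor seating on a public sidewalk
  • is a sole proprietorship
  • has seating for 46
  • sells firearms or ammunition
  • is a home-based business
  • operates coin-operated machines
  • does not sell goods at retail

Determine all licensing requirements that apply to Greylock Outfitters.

None

1. does not sell goods at retail → Commercial Permit not required.
2. is a home-based business (not: is a mobile business with no fixed premises) → Standard License not required.
3. seating 46 ≥ 20; is a sole proprietorship (not: is a worker-owned cooperative); is a home-based business → Standard Registration not required.
4. does not sell goods at retail → General Business Registration not required.
5. does not sell goods at retail → Trade Registration not required.
6. does not sell goods at retail → Commercial License not required.
7. is a sole proprietorship; does not sell goods at retail → Sole Proprietor Permit not required.
8. does not sell goods at retail; is a sole proprietorship; sells firearms or ammunition → General Business Permit not required.
9. is a sole proprietorship; floor area 13,100 square feet < 14,700 square feet → Regulatory Registration not required.
10. floor area 13,100 square feet ≥ 9,300 square feet → Operating Permit not required.
11. does not sell goods at retail → Retail Registration not required.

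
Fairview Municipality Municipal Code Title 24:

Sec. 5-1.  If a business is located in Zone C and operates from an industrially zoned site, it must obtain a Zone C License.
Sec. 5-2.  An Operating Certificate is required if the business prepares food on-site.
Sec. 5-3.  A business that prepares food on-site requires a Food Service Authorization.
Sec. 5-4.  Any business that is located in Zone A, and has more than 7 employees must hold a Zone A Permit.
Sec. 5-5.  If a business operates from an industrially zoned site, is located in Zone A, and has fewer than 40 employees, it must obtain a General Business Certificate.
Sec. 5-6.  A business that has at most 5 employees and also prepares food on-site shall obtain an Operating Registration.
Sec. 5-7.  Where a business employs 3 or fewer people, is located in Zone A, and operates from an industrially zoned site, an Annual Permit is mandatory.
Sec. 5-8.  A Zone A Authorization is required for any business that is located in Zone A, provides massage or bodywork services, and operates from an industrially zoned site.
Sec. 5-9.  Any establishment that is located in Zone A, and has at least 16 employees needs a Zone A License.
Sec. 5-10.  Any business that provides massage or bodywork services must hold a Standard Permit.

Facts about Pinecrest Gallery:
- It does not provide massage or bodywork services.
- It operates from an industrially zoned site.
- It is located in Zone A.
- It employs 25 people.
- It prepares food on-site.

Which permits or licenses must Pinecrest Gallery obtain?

Sec. 5-1. is located in Zone A (not: is located in Zone C); operates from an industrially zoned site → Zone C License not required.
Sec. 5-2. prepares food on-site → Operating Certificate required.
Sec. 5-3. prepares food on-site → Food Service Authorization required.
Sec. 5-4. is located in Zone A; employees 25 > 7 → Zone A Permit required.
Sec. 5-5. operates from an industrially zoned site; is located in Zone A; employees 25 < 40 → General Business Certificate required.
Sec. 5-6. employees 25 > 5; prepares food on-site → Operating Registration not required.
Sec. 5-7. employees 25 > 3; is located in Zone A; operates from an industrially zoned site → Annual Permit not required.
Sec. 5-8. is located in Zone A; does not provide massage or bodywork services; operates from an industrially zoned site → Zone A Authorization not required.
Sec. 5-9. is located in Zone A; employees 25 ≥ 16 → Zone A License required.
Sec. 5-10. does not provide massage or bodywork services → Standard Permit not required.

Food Service Authorization, General Business Certificate, Operating Certificate, Zone A License, Zone A Permit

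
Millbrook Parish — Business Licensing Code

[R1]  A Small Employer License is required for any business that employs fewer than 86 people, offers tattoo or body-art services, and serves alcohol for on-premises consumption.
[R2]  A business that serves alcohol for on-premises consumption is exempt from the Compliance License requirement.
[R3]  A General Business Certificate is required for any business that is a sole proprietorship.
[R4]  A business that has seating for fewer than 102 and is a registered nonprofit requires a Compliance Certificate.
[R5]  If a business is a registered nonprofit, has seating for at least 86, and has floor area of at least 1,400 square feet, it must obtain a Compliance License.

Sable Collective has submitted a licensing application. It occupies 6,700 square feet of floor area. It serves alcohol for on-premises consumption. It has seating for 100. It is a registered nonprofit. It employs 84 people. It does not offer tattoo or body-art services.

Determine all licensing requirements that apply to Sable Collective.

[R1] employees 84 < 86; does not offer tattoo or body-art services; serves alcohol for on-premises consumption → Small Employer License not required.
[R2] serves alcohol for on-premises consumption → exempt from Compliance License.
[R3] is a registered nonprofit (not: is a sole proprietorship) → General Business Certificate not required.
[R4] seating 100 < 102; is a registered nonprofit → Compliance Certificate required.
[R5] is a registered nonprofit; seating 100 ≥ 86; floor area 6,700 square feet ≥ 1,400 square feet → Compliance License required.

Compliance Certificate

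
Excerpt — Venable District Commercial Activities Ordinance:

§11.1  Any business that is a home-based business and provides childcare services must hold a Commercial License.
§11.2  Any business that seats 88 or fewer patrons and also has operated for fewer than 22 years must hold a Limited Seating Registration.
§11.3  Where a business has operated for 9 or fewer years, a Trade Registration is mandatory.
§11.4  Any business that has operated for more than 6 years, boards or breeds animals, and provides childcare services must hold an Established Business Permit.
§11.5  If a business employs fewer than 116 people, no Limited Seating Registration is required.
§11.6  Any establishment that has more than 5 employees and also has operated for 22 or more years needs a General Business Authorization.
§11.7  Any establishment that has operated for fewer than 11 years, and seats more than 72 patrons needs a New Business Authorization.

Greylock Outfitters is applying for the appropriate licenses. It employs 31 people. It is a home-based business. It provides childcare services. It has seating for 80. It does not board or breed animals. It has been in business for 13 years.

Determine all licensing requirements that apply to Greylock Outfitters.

§11.1 is a home-based business; provides childcare services → Commercial License required.
§11.2 seating 80 ≤ 88; years in business 13 < 22 → Limited Seating Registration required.
§11.3 years in business 13 > 9 → Trade Registration not required.
§11.4 years in business 13 > 6; does not board or breed animals; provides childcare services → Established Business Permit not required.
§11.5 employees 31 < 116 → exempt from Limited Seating Registration.
§11.6 employees 31 > 5; years in business 13 < 22 → General Business Authorization not required.
§11.7 years in business 13 ≥ 11; seating 80 > 72 → New Business Authorization not required.

Commercial License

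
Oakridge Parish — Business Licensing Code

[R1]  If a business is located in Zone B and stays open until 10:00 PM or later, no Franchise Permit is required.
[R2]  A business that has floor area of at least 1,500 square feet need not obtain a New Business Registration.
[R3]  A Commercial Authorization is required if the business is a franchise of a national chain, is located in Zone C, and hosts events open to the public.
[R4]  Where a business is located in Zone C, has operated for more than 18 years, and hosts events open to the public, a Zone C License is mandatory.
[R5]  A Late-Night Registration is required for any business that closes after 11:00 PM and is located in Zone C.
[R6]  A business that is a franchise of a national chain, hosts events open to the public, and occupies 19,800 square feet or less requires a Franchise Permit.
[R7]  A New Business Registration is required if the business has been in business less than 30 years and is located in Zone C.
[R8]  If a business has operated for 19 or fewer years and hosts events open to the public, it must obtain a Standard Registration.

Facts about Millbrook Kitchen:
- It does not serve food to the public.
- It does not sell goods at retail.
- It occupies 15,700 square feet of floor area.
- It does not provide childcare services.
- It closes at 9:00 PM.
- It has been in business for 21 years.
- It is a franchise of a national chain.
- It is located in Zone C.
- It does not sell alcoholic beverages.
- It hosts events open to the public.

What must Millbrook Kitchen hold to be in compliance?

[R1] is located in Zone C (not: is located in Zone B); closes 9:00 PM, at/before 10:00 PM → Franchise Permit exemption does not apply.
[R2] floor area 15,700 square feet ≥ 1,500 square feet → exempt from New Business Registration.
[R3] is a franchise of a national chain; is located in Zone C; hosts events open to the public → Commercial Authorization required.
[R4] is located in Zone C; years in business 21 > 18; hosts events open to the public → Zone C License required.
[R5] closes 9:00 PM, at/before 11:00 PM; is located in Zone C → Late-Night Registration not required.
[R6] is a franchise of a national chain; hosts events open to the public; floor area 15,700 square feet ≤ 19,800 square feet → Franchise Permit required.
[R7] years in business 21 < 30; is located in Zone C → New Business Registration required.
[R8] years in business 21 > 19; hosts events open to the public → Standard Registration not required.

Commercial Authorization, Franchise Permit, Zone C License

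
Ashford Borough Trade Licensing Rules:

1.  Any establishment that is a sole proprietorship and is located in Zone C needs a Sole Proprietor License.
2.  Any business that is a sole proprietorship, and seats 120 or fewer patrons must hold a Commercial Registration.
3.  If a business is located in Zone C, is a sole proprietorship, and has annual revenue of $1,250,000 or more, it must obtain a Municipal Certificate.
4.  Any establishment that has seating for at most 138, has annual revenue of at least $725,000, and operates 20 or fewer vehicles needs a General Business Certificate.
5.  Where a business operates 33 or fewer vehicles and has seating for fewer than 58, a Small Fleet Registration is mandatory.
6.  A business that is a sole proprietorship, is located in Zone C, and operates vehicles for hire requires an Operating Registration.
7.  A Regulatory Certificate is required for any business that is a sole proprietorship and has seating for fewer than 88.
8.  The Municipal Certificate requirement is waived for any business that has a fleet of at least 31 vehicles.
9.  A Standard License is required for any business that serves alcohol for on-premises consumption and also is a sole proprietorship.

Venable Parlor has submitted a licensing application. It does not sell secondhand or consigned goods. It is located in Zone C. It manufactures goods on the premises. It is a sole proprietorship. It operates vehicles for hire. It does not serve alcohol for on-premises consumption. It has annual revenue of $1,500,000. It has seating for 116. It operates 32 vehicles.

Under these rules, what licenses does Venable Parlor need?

Commercial Registration, Operating Registration, Sole Proprietor License

1. is a sole proprietorship; is located in Zone C → Sole Proprietor License required.
2. is a sole proprietorship; seating 116 ≤ 120 → Commercial Registration required.
3. is located in Zone C; is a sole proprietorship; revenue $1,500,000 ≥ $1,250,000 → Municipal Certificate required.
4. seating 116 ≤ 138; revenue $1,500,000 ≥ $725,000; vehicles 32 > 20 → General Business Certificate not required.
5. vehicles 32 ≤ 33; seating 116 ≥ 58 → Small Fleet Registration not required.
6. is a sole proprietorship; is located in Zone C; operates vehicles for hire → Operating Registration required.
7. is a sole proprietorship; seating 116 ≥ 88 → Regulatory Certificate not required.
8. vehicles 32 ≥ 31 → exempt from Municipal Certificate.
9. does not serve alcohol for on-premises consumption; is a sole proprietorship → Standard License not required.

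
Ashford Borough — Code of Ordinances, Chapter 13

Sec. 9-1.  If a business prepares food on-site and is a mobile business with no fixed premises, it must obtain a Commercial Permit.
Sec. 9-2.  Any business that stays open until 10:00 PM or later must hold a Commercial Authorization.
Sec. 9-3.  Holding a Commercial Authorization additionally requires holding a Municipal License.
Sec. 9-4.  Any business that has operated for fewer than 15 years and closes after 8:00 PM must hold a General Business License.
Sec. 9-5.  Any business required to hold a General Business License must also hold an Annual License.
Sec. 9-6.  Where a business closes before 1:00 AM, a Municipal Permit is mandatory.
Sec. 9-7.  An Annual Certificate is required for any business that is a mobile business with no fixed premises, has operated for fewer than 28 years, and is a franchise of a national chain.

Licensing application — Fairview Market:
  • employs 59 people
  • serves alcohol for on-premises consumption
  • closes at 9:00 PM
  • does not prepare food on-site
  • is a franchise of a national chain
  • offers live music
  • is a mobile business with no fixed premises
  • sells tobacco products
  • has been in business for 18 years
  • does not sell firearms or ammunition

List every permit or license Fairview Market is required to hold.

Sec. 9-1. does not prepare food on-site; is a mobile business with no fixed premises → Commercial Permit not required.
Sec. 9-2. closes 9:00 PM, at/before 10:00 PM → Commercial Authorization not required.
Sec. 9-3. Commercial Authorization is not required → no effect.
Sec. 9-4. years in business 18 ≥ 15; closes 9:00 PM, after 8:00 PM → General Business License not required.
Sec. 9-5. General Business License is not required → no effect.
Sec. 9-6. closes 9:00 PM, at/before 1:00 AM → Municipal Permit required.
Sec. 9-7. is a mobile business with no fixed premises; years in business 18 < 28; is a franchise of a national chain → Annual Certificate required.

Annual Certificate, Municipal Permit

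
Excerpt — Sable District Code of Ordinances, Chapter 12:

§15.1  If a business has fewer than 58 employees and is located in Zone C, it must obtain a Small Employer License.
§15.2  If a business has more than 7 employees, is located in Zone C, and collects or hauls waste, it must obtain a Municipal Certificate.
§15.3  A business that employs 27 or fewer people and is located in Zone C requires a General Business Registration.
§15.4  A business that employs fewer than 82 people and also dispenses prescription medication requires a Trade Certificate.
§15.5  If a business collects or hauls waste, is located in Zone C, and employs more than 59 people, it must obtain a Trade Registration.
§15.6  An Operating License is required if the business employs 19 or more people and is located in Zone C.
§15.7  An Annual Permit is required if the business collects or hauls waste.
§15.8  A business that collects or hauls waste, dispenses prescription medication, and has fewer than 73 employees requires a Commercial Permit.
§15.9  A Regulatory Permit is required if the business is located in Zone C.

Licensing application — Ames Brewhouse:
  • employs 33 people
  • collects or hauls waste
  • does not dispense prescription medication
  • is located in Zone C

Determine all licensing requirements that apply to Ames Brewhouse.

Annual Permit, Municipal Certificate, Operating License, Regulatory Permit, Small Employer License

§15.1 employees 33 < 58; is located in Zone C → Small Employer License required.
§15.2 employees 33 > 7; is located in Zone C; collects or hauls waste → Municipal Certificate required.
§15.3 employees 33 > 27; is located in Zone C → General Business Registration not required.
§15.4 employees 33 < 82; does not dispense prescription medication → Trade Certificate not required.
§15.5 collects or hauls waste; is located in Zone C; employees 33 ≤ 59 → Trade Registration not required.
§15.6 employees 33 ≥ 19; is located in Zone C → Operating License required.
§15.7 collects or hauls waste → Annual Permit required.
§15.8 collects or hauls waste; does not dispense prescription medication; employees 33 < 73 → Commercial Permit not required.
§15.9 is located in Zone C → Regulatory Permit required.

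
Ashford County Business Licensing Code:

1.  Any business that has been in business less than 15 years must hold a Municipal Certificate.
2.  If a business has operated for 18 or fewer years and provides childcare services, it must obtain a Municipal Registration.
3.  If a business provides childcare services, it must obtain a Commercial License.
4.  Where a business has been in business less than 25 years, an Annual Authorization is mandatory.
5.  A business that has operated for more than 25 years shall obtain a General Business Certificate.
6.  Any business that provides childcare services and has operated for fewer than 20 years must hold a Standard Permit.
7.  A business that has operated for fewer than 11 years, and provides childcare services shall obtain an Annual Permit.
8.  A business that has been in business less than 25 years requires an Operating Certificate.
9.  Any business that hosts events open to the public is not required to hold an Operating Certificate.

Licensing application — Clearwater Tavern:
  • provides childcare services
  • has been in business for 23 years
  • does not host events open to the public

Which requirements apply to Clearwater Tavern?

1. years in business 23 ≥ 15 → Municipal Certificate not required.
2. years in business 23 > 18; provides childcare services → Municipal Registration not required.
3. provides childcare services → Commercial License required.
4. years in business 23 < 25 → Annual Authorization required.
5. years in business 23 ≤ 25 → General Business Certificate not required.
6. provides childcare services; years in business 23 ≥ 20 → Standard Permit not required.
7. years in business 23 ≥ 11; provides childcare services → Annual Permit not required.
8. years in business 23 < 25 → Operating Certificate required.
9. does not host events open to the public → Operating Certificate exemption does not apply.

Annual Authorization, Commercial License, Operating Certificate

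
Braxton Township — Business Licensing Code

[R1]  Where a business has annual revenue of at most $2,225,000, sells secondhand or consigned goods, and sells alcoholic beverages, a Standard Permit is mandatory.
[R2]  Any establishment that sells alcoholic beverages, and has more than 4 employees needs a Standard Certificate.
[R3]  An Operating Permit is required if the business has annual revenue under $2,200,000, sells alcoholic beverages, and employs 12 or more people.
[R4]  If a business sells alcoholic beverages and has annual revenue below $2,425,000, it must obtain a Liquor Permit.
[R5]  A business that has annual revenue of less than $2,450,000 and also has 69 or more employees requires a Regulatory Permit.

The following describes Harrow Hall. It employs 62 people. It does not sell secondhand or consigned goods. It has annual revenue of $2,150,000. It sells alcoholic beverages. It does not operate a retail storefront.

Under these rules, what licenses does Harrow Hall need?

[R1] revenue $2,150,000 ≤ $2,225,000; does not sell secondhand or consigned goods; sells alcoholic beverages → Standard Permit not required.
[R2] sells alcoholic beverages; employees 62 > 4 → Standard Certificate required.
[R3] revenue $2,150,000 < $2,200,000; sells alcoholic beverages; employees 62 ≥ 12 → Operating Permit required.
[R4] sells alcoholic beverages; revenue $2,150,000 < $2,425,000 → Liquor Permit required.
[R5] revenue $2,150,000 < $2,450,000; employees 62 < 69 → Regulatory Permit not required.

Liquor Permit, Operating Permit, Standard Certificate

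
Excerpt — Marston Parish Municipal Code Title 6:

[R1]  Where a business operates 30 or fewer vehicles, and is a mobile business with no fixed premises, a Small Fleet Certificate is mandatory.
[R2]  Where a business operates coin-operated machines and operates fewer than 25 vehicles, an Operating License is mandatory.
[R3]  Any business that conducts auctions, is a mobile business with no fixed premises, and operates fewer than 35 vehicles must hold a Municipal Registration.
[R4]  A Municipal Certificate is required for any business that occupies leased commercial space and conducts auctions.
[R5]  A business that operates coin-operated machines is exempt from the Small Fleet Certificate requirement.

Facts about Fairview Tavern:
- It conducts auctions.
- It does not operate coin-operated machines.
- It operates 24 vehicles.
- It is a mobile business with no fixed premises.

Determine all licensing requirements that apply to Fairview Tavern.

[R1] vehicles 24 ≤ 30; is a mobile business with no fixed premises → Small Fleet Certificate required.
[R2] does not operate coin-operated machines; vehicles 24 < 25 → Operating License not required.
[R3] conducts auctions; is a mobile business with no fixed premises; vehicles 24 < 35 → Municipal Registration required.
[R4] is a mobile business with no fixed premises (not: occupies leased commercial space); conducts auctions → Municipal Certificate not required.
[R5] does not operate coin-operated machines → Small Fleet Certificate exemption does not apply.

Municipal Registration, Small Fleet Certificate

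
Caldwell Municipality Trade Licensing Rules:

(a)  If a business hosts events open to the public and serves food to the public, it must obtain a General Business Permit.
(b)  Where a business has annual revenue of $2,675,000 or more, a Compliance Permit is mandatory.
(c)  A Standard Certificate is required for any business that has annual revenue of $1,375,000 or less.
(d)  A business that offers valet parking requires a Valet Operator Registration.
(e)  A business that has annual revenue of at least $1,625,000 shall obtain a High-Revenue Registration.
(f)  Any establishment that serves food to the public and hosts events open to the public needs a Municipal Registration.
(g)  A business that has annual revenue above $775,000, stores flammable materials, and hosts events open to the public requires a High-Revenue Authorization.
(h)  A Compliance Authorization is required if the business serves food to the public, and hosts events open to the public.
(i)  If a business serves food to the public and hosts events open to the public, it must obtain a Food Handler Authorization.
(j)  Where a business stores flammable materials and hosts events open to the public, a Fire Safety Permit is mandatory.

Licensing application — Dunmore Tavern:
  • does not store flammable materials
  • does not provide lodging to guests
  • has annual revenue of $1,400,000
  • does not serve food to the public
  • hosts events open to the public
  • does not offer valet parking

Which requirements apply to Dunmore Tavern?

None

(a) hosts events open to the public; does not serve food to the public → General Business Permit not required.
(b) revenue $1,400,000 < $2,675,000 → Compliance Permit not required.
(c) revenue $1,400,000 > $1,375,000 → Standard Certificate not required.
(d) does not offer valet parking → Valet Operator Registration not required.
(e) revenue $1,400,000 < $1,625,000 → High-Revenue Registration not required.
(f) does not serve food to the public; hosts events open to the public → Municipal Registration not required.
(g) revenue $1,400,000 > $775,000; does not store flammable materials; hosts events open to the public → High-Revenue Authorization not required.
(h) does not serve food to the public; hosts events open to the public → Compliance Authorization not required.
(i) does not serve food to the public; hosts events open to the public → Food Handler Authorization not required.
(j) does not store flammable materials; hosts events open to the public → Fire Safety Permit not required.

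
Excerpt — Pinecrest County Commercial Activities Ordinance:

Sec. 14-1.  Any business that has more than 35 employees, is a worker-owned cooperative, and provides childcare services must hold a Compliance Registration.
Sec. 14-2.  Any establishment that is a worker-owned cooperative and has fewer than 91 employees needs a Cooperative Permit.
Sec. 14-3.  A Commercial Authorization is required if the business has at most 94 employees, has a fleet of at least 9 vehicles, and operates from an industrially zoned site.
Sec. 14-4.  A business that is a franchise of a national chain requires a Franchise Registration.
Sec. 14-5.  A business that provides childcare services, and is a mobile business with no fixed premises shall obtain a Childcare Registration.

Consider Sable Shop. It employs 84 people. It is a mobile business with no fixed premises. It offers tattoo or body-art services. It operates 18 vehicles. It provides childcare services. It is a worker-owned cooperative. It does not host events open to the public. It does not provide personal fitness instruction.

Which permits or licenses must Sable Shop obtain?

Sec. 14-1. employees 84 > 35; is a worker-owned cooperative; provides childcare services → Compliance Registration required.
Sec. 14-2. is a worker-owned cooperative; employees 84 < 91 → Cooperative Permit required.
Sec. 14-3. employees 84 ≤ 94; vehicles 18 ≥ 9; is a mobile business with no fixed premises (not: operates from an industrially zoned site) → Commercial Authorization not required.
Sec. 14-4. is a worker-owned cooperative (not: is a franchise of a national chain) → Franchise Registration not required.
Sec. 14-5. provides childcare services; is a mobile business with no fixed premises → Childcare Registration required.

Childcare Registration, Compliance Registration, Cooperative Permit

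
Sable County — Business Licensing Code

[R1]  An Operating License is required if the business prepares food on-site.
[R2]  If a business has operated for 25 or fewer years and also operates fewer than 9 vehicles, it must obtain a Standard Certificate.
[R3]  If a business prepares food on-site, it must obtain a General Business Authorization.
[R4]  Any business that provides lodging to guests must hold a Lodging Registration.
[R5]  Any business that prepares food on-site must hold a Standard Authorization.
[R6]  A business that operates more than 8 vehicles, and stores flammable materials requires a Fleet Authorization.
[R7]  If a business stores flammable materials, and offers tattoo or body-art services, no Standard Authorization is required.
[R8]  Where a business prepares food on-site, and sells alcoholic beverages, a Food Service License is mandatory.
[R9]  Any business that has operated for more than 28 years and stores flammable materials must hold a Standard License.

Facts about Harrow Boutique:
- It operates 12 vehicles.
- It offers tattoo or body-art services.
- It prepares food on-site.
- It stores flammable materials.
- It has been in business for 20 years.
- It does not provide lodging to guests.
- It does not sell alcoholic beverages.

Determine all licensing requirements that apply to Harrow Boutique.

Fleet Authorization, General Business Authorization, Operating License

[R1] prepares food on-site → Operating License required.
[R2] years in business 20 ≤ 25; vehicles 12 ≥ 9 → Standard Certificate not required.
[R3] prepares food on-site → General Business Authorization required.
[R4] does not provide lodging to guests → Lodging Registration not required.
[R5] prepares food on-site → Standard Authorization required.
[R6] vehicles 12 > 8; stores flammable materials → Fleet Authorization required.
[R7] stores flammable materials; offers tattoo or body-art services → exempt from Standard Authorization.
[R8] prepares food on-site; does not sell alcoholic beverages → Food Service License not required.
[R9] years in business 20 ≤ 28; stores flammable materials → Standard License not required.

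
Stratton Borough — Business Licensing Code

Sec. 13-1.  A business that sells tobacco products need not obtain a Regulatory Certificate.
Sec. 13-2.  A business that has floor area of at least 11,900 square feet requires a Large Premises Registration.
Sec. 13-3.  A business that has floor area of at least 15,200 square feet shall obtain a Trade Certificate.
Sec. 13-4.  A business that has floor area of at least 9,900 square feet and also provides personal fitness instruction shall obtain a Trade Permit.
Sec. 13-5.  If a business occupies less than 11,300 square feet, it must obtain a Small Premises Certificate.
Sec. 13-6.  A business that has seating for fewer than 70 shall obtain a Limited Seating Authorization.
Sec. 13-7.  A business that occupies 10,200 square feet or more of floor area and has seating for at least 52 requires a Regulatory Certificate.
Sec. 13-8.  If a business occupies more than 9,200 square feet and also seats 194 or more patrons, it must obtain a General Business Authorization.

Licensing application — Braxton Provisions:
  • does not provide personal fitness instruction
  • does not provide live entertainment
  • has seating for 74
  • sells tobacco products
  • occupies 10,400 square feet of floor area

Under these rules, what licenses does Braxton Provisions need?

Sec. 13-1. sells tobacco products → exempt from Regulatory Certificate.
Sec. 13-2. floor area 10,400 square feet < 11,900 square feet → Large Premises Registration not required.
Sec. 13-3. floor area 10,400 square feet < 15,200 square feet → Trade Certificate not required.
Sec. 13-4. floor area 10,400 square feet ≥ 9,900 square feet; does not provide personal fitness instruction → Trade Permit not required.
Sec. 13-5. floor area 10,400 square feet < 11,300 square feet → Small Premises Certificate required.
Sec. 13-6. seating 74 ≥ 70 → Limited Seating Authorization not required.
Sec. 13-7. floor area 10,400 square feet ≥ 10,200 square feet; seating 74 ≥ 52 → Regulatory Certificate required.
Sec. 13-8. floor area 10,400 square feet > 9,200 square feet; seating 74 < 194 → General Business Authorization not required.

Small Premises Certificate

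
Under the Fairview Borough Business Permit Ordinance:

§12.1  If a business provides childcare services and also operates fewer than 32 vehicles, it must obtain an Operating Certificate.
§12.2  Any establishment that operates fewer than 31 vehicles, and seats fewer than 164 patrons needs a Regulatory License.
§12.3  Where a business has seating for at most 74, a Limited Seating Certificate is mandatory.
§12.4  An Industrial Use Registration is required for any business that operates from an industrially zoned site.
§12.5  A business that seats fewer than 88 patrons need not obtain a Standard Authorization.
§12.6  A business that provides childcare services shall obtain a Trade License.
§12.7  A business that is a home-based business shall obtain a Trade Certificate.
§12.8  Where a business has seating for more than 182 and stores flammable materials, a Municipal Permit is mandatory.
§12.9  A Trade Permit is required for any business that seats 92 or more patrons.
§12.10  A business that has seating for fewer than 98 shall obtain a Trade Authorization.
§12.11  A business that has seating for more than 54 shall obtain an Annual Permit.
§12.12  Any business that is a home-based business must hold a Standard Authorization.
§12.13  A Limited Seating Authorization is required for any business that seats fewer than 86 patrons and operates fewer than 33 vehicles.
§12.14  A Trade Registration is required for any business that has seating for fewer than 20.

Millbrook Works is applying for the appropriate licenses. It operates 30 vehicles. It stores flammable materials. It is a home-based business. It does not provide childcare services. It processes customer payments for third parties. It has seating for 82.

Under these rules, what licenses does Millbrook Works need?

Annual Permit, Limited Seating Authorization, Regulatory License, Trade Authorization, Trade Certificate

§12.1 does not provide childcare services; vehicles 30 < 32 → Operating Certificate not required.
§12.2 vehicles 30 < 31; seating 82 < 164 → Regulatory License required.
§12.3 seating 82 > 74 → Limited Seating Certificate not required.
§12.4 is a home-based business (not: operates from an industrially zoned site) → Industrial Use Registration not required.
§12.5 seating 82 < 88 → exempt from Standard Authorization.
§12.6 does not provide childcare services → Trade License not required.
§12.7 is a home-based business → Trade Certificate required.
§12.8 seating 82 ≤ 182; stores flammable materials → Municipal Permit not required.
§12.9 seating 82 < 92 → Trade Permit not required.
§12.10 seating 82 < 98 → Trade Authorization required.
§12.11 seating 82 > 54 → Annual Permit required.
§12.12 is a home-based business → Standard Authorization required.
§12.13 seating 82 < 86; vehicles 30 < 33 → Limited Seating Authorization required.
§12.14 seating 82 ≥ 20 → Trade Registration not required.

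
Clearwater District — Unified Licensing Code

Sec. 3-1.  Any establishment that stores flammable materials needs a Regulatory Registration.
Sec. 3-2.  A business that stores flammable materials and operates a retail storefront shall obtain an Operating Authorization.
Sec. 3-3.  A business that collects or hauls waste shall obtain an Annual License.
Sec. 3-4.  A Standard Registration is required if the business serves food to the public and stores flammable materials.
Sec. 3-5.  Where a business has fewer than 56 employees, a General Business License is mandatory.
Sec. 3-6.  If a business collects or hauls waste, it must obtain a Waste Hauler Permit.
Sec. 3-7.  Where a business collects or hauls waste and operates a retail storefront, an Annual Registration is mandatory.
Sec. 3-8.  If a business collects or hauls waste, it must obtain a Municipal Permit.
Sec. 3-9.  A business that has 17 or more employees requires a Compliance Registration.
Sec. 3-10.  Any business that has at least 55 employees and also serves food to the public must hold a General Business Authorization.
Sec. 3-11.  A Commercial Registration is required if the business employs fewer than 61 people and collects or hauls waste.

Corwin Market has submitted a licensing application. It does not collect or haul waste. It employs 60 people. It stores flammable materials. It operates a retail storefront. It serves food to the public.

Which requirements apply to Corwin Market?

Sec. 3-1. stores flammable materials → Regulatory Registration required.
Sec. 3-2. stores flammable materials; operates a retail storefront → Operating Authorization required.
Sec. 3-3. does not collect or haul waste → Annual License not required.
Sec. 3-4. serves food to the public; stores flammable materials → Standard Registration required.
Sec. 3-5. employees 60 ≥ 56 → General Business License not required.
Sec. 3-6. does not collect or haul waste → Waste Hauler Permit not required.
Sec. 3-7. does not collect or haul waste; operates a retail storefront → Annual Registration not required.
Sec. 3-8. does not collect or haul waste → Municipal Permit not required.
Sec. 3-9. employees 60 ≥ 17 → Compliance Registration required.
Sec. 3-10. employees 60 ≥ 55; serves food to the public → General Business Authorization required.
Sec. 3-11. employees 60 < 61; does not collect or haul waste → Commercial Registration not required.

Compliance Registration, General Business Authorization, Operating Authorization, Regulatory Registration, Standard Registration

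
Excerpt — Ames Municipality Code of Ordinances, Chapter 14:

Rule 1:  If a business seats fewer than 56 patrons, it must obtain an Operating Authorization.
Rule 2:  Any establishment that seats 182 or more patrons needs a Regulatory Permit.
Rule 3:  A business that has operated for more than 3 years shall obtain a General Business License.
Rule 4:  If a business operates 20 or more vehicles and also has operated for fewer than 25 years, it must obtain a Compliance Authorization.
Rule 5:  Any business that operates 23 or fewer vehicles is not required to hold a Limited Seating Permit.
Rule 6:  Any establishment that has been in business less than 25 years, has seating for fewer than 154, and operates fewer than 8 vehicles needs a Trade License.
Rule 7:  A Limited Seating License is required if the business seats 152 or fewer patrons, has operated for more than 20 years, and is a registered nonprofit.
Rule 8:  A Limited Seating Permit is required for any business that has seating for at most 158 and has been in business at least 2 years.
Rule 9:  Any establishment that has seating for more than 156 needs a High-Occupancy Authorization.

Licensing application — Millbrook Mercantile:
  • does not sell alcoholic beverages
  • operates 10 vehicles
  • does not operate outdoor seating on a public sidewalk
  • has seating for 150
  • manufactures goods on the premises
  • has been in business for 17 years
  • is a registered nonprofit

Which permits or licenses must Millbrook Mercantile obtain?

Rule 1: seating 150 ≥ 56 → Operating Authorization not required.
Rule 2: seating 150 < 182 → Regulatory Permit not required.
Rule 3: years in business 17 > 3 → General Business License required.
Rule 4: vehicles 10 < 20; years in business 17 < 25 → Compliance Authorization not required.
Rule 5: vehicles 10 ≤ 23 → exempt from Limited Seating Permit.
Rule 6: years in business 17 < 25; seating 150 < 154; vehicles 10 ≥ 8 → Trade License not required.
Rule 7: seating 150 ≤ 152; years in business 17 ≤ 20; is a registered nonprofit → Limited Seating License not required.
Rule 8: seating 150 ≤ 158; years in business 17 ≥ 2 → Limited Seating Permit required.
Rule 9: seating 150 ≤ 156 → High-Occupancy Authorization not required.

General Business License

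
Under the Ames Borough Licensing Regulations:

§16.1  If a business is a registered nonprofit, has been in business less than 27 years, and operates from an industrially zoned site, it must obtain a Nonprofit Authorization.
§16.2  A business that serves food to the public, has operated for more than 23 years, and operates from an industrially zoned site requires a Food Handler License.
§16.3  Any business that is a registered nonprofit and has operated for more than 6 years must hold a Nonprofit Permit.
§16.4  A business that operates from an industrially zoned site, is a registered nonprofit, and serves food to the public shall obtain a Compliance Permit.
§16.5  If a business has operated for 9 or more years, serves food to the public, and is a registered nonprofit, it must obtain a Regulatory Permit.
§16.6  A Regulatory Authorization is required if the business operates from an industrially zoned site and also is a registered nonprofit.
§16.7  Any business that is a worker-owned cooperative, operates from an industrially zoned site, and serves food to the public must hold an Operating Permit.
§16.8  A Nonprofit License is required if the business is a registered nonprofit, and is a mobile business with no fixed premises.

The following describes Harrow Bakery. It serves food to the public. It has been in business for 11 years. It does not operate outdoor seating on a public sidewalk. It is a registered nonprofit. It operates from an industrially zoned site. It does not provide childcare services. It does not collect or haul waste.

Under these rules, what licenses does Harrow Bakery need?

Compliance Permit, Nonprofit Authorization, Nonprofit Permit, Regulatory Authorization, Regulatory Permit

§16.1 is a registered nonprofit; years in business 11 < 27; operates from an industrially zoned site → Nonprofit Authorization required.
§16.2 serves food to the public; years in business 11 ≤ 23; operates from an industrially zoned site → Food Handler License not required.
§16.3 is a registered nonprofit; years in business 11 > 6 → Nonprofit Permit required.
§16.4 operates from an industrially zoned site; is a registered nonprofit; serves food to the public → Compliance Permit required.
§16.5 years in business 11 ≥ 9; serves food to the public; is a registered nonprofit → Regulatory Permit required.
§16.6 operates from an industrially zoned site; is a registered nonprofit → Regulatory Authorization required.
§16.7 is a registered nonprofit (not: is a worker-owned cooperative); operates from an industrially zoned site; serves food to the public → Operating Permit not required.
§16.8 is a registered nonprofit; operates from an industrially zoned site (not: is a mobile business with no fixed premises) → Nonprofit License not required.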